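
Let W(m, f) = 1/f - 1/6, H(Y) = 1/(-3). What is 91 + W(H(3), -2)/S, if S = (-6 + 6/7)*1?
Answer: 4921/54 ≈ 91.130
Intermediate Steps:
H(Y) = -⅓
S = -36/7 (S = (-6 + 6*(⅐))*1 = (-6 + 6/7)*1 = -36/7*1 = -36/7 ≈ -5.1429)
W(m, f) = -⅙ + 1/f (W(m, f) = 1/f - 1*⅙ = 1/f - ⅙ = -⅙ + 1/f)
91 + W(H(3), -2)/S = 91 + ((⅙)*(6 - 1*(-2))/(-2))/(-36/7) = 91 - 7*(-1)*(6 + 2)/(216*2) = 91 - 7*(-1)*8/(216*2) = 91 - 7/36*(-⅔) = 91 + 7/54 = 4921/54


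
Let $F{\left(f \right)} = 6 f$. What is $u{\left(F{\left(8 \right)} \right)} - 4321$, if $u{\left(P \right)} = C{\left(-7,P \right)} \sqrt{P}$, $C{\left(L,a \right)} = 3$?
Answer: $-4321 + 12 \sqrt{3} \approx -4300.2$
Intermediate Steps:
$u{\left(P \right)} = 3 \sqrt{P}$
$u{\left(F{\left(8 \right)} \right)} - 4321 = 3 \sqrt{6 \cdot 8} - 4321 = 3 \sqrt{48} - 4321 = 3 \cdot 4 \sqrt{3} - 4321 = 12 \sqrt{3} - 4321 = -4321 + 12 \sqrt{3}$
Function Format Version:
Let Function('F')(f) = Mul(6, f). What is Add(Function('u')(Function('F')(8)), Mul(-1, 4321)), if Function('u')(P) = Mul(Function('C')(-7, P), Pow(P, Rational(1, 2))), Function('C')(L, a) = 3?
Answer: Add(-4321, Mul(12, Pow(3, Rational(1, 2)))) ≈ -4300.2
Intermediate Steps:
Function('u')(P) = Mul(3, Pow(P, Rational(1, 2)))
Add(Function('u')(Function('F')(8)), Mul(-1, 4321)) = Add(Mul(3, Pow(Mul(6, 8), Rational(1, 2))), Mul(-1, 4321)) = Add(Mul(3, Pow(48, Rational(1, 2))), -4321) = Add(Mul(3, Mul(4, Pow(3, Rational(1, 2)))), -4321) = Add(Mul(12, Pow(3, Rational(1, 2))), -4321) = Add(-4321, Mul(12, Pow(3, Rational(1, 2))))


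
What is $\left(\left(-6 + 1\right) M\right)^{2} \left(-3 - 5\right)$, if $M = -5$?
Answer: $-5000$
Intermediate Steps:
$\left(\left(-6 + 1\right) M\right)^{2} \left(-3 - 5\right) = \left(\left(-6 + 1\right) \left(-5\right)\right)^{2} \left(-3 - 5\right) = \left(\left(-5\right) \left(-5\right)\right)^{2} \left(-8\right) = 25^{2} \left(-8\right) = 625 \left(-8\right) = -5000$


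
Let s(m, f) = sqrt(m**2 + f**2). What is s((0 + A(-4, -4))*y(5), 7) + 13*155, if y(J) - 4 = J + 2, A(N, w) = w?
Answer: 2015 + sqrt(1985) ≈ 2059.6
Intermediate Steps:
y(J) = 6 + J (y(J) = 4 + (J + 2) = 4 + (2 + J) = 6 + J)
s(m, f) = sqrt(f**2 + m**2)
s((0 + A(-4, -4))*y(5), 7) + 13*155 = sqrt(7**2 + ((0 - 4)*(6 + 5))**2) + 13*155 = sqrt(49 + (-4*11)**2) + 2015 = sqrt(49 + (-44)**2) + 2015 = sqrt(49 + 1936) + 2015 = sqrt(1985) + 2015 = 2015 + sqrt(1985)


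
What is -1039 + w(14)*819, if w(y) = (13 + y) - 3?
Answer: 18617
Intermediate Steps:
w(y) = 10 + y
-1039 + w(14)*819 = -1039 + (10 + 14)*819 = -1039 + 24*819 = -1039 + 19656 = 18617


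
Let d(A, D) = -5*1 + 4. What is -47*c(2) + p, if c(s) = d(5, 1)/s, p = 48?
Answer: 143/2 ≈ 71.500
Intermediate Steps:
d(A, D) = -1 (d(A, D) = -5 + 4 = -1)
c(s) = -1/s
-47*c(2) + p = -(-47)/2 + 48 = -47*(-½) + 48 = 47/2 + 48 = 143/2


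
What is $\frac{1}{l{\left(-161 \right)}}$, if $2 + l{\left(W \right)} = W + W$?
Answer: $- \frac{1}{324} \approx -0.0030864$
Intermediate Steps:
$l{\left(W \right)} = -2 + 2 W$ ($l{\left(W \right)} = -2 + \left(W + W\right) = -2 + 2 W$)
$\frac{1}{l{\left(-161 \right)}} = \frac{1}{-2 + 2 \left(-161\right)} = \frac{1}{-2 - 322} = \frac{1}{-324} = - \frac{1}{324}$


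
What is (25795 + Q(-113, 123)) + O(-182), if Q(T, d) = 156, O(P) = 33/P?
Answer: 4723049/182 ≈ 25951.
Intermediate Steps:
(25795 + Q(-113, 123)) + O(-182) = (25795 + 156) + 33/(-182) = 25951 + 33*(-1/182) = 25951 - 33/182 = 4723049/182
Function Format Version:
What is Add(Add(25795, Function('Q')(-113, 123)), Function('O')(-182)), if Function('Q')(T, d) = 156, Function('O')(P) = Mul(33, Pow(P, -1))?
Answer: Rational(4723049, 182) ≈ 25951.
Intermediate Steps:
Add(Add(25795, Function('Q')(-113, 123)), Function('O')(-182)) = Add(Add(25795, 156), Mul(33, Pow(-182, -1))) = Add(25951, Mul(33, Rational(-1, 182))) = Add(25951, Rational(-33, 182)) = Rational(4723049, 182)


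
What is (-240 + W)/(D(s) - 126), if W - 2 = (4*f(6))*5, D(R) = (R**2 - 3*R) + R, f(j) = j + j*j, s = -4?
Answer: -301/51 ≈ -5.9020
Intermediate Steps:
f(j) = j + j**2
D(R) = R**2 - 2*R
W = 842 (W = 2 + (4*(6*(1 + 6)))*5 = 2 + (4*(6*7))*5 = 2 + (4*42)*5 = 2 + 168*5 = 2 + 840 = 842)
(-240 + W)/(D(s) - 126) = (-240 + 842)/(-4*(-2 - 4) - 126) = 602/(-4*(-6) - 126) = 602/(24 - 126) = 602/(-102) = 602*(-1/102) = -301/51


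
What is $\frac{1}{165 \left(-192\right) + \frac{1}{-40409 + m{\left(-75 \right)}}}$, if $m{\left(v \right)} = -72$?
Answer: $- \frac{40481}{1282438081} \approx -3.1566 \cdot 10^{-5}$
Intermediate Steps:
$\frac{1}{165 \left(-192\right) + \frac{1}{-40409 + m{\left(-75 \right)}}} = \frac{1}{165 \left(-192\right) + \frac{1}{-40409 - 72}} = \frac{1}{-31680 + \frac{1}{-40481}} = \frac{1}{-31680 - \frac{1}{40481}} = \frac{1}{- \frac{1282438081}{40481}} = - \frac{40481}{1282438081}$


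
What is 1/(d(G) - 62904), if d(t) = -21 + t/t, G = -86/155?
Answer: -1/62924 ≈ -1.5892e-5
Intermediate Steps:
G = -86/155 (G = -86*1/155 = -86/155 ≈ -0.55484)
d(t) = -20 (d(t) = -21 + 1 = -20)
1/(d(G) - 62904) = 1/(-20 - 62904) = 1/(-62924) = -1/62924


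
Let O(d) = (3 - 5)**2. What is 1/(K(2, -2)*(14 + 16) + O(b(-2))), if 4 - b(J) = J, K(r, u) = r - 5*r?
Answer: -1/236 ≈ -0.0042373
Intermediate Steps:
K(r, u) = -4*r
b(J) = 4 - J
O(d) = 4 (O(d) = (-2)**2 = 4)
1/(K(2, -2)*(14 + 16) + O(b(-2))) = 1/((-4*2)*(14 + 16) + 4) = 1/(-8*30 + 4) = 1/(-240 + 4) = 1/(-236) = -1/236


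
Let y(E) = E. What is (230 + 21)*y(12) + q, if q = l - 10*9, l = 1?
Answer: 2923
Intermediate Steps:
q = -89 (q = 1 - 10*9 = 1 - 90 = -89)
(230 + 21)*y(12) + q = (230 + 21)*12 - 89 = 251*12 - 89 = 3012 - 89 = 2923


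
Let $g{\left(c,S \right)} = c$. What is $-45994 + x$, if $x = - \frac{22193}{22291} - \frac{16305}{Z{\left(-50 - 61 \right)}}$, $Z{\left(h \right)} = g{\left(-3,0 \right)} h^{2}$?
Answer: $- \frac{12632285309902}{274647411} \approx -45995.0$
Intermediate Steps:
$Z{\left(h \right)} = - 3 h^{2}$
$x = - \frac{152288368}{274647411}$ ($x = - \frac{22193}{22291} - \frac{16305}{\left(-3\right) \left(-50 - 61\right)^{2}} = \left(-22193\right) \frac{1}{22291} - \frac{16305}{\left(-3\right) \left(-50 - 61\right)^{2}} = - \frac{22193}{22291} - \frac{16305}{\left(-3\right) \left(-111\right)^{2}} = - \frac{22193}{22291} - \frac{16305}{\left(-3\right) 12321} = - \frac{22193}{22291} - \frac{16305}{-36963} = - \frac{22193}{22291} - - \frac{5435}{12321} = - \frac{22193}{22291} + \frac{5435}{12321} = - \frac{152288368}{274647411} \approx -0.55449$)
$-45994 + x = -45994 - \frac{152288368}{274647411} = - \frac{12632285309902}{274647411}$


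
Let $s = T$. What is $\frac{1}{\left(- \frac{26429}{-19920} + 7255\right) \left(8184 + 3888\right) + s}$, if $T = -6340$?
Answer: $\frac{830}{72701390387} \approx 1.1417 \cdot 10^{-8}$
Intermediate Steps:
$s = -6340$
$\frac{1}{\left(- \frac{26429}{-19920} + 7255\right) \left(8184 + 3888\right) + s} = \frac{1}{\left(- \frac{26429}{-19920} + 7255\right) \left(8184 + 3888\right) - 6340} = \frac{1}{\left(\left(-26429\right) \left(- \frac{1}{19920}\right) + 7255\right) 12072 - 6340} = \frac{1}{\left(\frac{26429}{19920} + 7255\right) 12072 - 6340} = \frac{1}{\frac{144546029}{19920} \cdot 12072 - 6340} = \frac{1}{\frac{72706652587}{830} - 6340} = \frac{1}{\frac{72701390387}{830}} = \frac{830}{72701390387}$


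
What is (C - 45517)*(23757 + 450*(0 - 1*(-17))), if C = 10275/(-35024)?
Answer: -50068966629981/35024 ≈ -1.4296e+9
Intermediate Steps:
C = -10275/35024 (C = 10275*(-1/35024) = -10275/35024 ≈ -0.29337)
(C - 45517)*(23757 + 450*(0 - 1*(-17))) = (-10275/35024 - 45517)*(23757 + 450*(0 - 1*(-17))) = -1594197683*(23757 + 450*(0 + 17))/35024 = -1594197683*(23757 + 450*17)/35024 = -1594197683*(23757 + 7650)/35024 = -1594197683/35024*31407 = -50068966629981/35024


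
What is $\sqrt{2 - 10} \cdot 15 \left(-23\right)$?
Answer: $- 690 i \sqrt{2} \approx - 975.81 i$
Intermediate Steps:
$\sqrt{2 - 10} \cdot 15 \left(-23\right) = \sqrt{-8} \cdot 15 \left(-23\right) = 2 i \sqrt{2} \cdot 15 \left(-23\right) = 30 i \sqrt{2} \left(-23\right) = - 690 i \sqrt{2}$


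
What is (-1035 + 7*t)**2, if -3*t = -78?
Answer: 727609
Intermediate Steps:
t = 26 (t = -1/3*(-78) = 26)
(-1035 + 7*t)**2 = (-1035 + 7*26)**2 = (-1035 + 182)**2 = (-853)**2 = 727609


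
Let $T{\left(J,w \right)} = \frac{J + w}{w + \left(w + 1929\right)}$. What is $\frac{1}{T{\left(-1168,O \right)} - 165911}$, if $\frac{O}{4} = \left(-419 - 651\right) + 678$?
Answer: $- \frac{1207}{200251841} \approx -6.0274 \cdot 10^{-6}$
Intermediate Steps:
$O = -1568$ ($O = 4 \left(\left(-419 - 651\right) + 678\right) = 4 \left(-1070 + 678\right) = 4 \left(-392\right) = -1568$)
$T{\left(J,w \right)} = \frac{J + w}{1929 + 2 w}$ ($T{\left(J,w \right)} = \frac{J + w}{w + \left(1929 + w\right)} = \frac{J + w}{1929 + 2 w}$)
$\frac{1}{T{\left(-1168,O \right)} - 165911} = \frac{1}{\frac{-1168 - 1568}{1929 + 2 \left(-1568\right)} - 165911} = \frac{1}{\frac{1}{1929 - 3136} \left(-2736\right) - 165911} = \frac{1}{\frac{1}{-1207} \left(-2736\right) - 165911} = \frac{1}{\left(- \frac{1}{1207}\right) \left(-2736\right) - 165911} = \frac{1}{\frac{2736}{1207} - 165911} = \frac{1}{- \frac{200251841}{1207}} = - \frac{1207}{200251841}$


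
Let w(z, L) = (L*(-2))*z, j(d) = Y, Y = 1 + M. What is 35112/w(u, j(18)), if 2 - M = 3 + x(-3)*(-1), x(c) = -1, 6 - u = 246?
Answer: -1463/20 ≈ -73.150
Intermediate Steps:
u = -240 (u = 6 - 1*246 = 6 - 246 = -240)
M = -2 (M = 2 - (3 - 1*(-1)) = 2 - (3 + 1) = 2 - 1*4 = 2 - 4 = -2)
Y = -1 (Y = 1 - 2 = -1)
j(d) = -1
w(z, L) = -2*L*z (w(z, L) = (-2*L)*z = -2*L*z)
35112/w(u, j(18)) = 35112/((-2*(-1)*(-240))) = 35112/(-480) = 35112*(-1/480) = -1463/20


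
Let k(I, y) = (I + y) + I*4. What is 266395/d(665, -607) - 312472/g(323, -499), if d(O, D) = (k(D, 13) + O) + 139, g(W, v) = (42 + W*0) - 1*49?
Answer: 691198131/15526 ≈ 44519.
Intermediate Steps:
g(W, v) = -7 (g(W, v) = (42 + 0) - 49 = 42 - 49 = -7)
k(I, y) = y + 5*I (k(I, y) = (I + y) + 4*I = y + 5*I)
d(O, D) = 152 + O + 5*D (d(O, D) = ((13 + 5*D) + O) + 139 = (13 + O + 5*D) + 139 = 152 + O + 5*D)
266395/d(665, -607) - 312472/g(323, -499) = 266395/(152 + 665 + 5*(-607)) - 312472/(-7) = 266395/(152 + 665 - 3035) - 312472*(-⅐) = 266395/(-2218) + 312472/7 = 266395*(-1/2218) + 312472/7 = -266395/2218 + 312472/7 = 691198131/15526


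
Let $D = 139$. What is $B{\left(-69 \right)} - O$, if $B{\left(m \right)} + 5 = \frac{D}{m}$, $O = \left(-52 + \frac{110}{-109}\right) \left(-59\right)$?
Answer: $- \frac{23574994}{7521} \approx -3134.6$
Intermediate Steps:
$O = \frac{340902}{109}$ ($O = \left(-52 + 110 \left(- \frac{1}{109}\right)\right) \left(-59\right) = \left(-52 - \frac{110}{109}\right) \left(-59\right) = \left(- \frac{5778}{109}\right) \left(-59\right) = \frac{340902}{109} \approx 3127.5$)
$B{\left(m \right)} = -5 + \frac{139}{m}$
$B{\left(-69 \right)} - O = \left(-5 + \frac{139}{-69}\right) - \frac{340902}{109} = \left(-5 + 139 \left(- \frac{1}{69}\right)\right) - \frac{340902}{109} = \left(-5 - \frac{139}{69}\right) - \frac{340902}{109} = - \frac{484}{69} - \frac{340902}{109} = - \frac{23574994}{7521}$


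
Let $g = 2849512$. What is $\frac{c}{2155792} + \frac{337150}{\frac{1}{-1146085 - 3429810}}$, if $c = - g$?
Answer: $- \frac{415734516460250689}{269474} \approx -1.5428 \cdot 10^{12}$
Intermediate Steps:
$c = -2849512$ ($c = \left(-1\right) 2849512 = -2849512$)
$\frac{c}{2155792} + \frac{337150}{\frac{1}{-1146085 - 3429810}} = - \frac{2849512}{2155792} + \frac{337150}{\frac{1}{-1146085 - 3429810}} = \left(-2849512\right) \frac{1}{2155792} + \frac{337150}{\frac{1}{-4575895}} = - \frac{356189}{269474} + \frac{337150}{- \frac{1}{4575895}} = - \frac{356189}{269474} + 337150 \left(-4575895\right) = - \frac{356189}{269474} - 1542762999250 = - \frac{415734516460250689}{269474}$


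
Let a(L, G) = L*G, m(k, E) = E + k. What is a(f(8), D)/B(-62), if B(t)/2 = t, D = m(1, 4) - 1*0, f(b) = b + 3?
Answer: -55/124 ≈ -0.44355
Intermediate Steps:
f(b) = 3 + b
D = 5 (D = (4 + 1) - 1*0 = 5 + 0 = 5)
B(t) = 2*t
a(L, G) = G*L
a(f(8), D)/B(-62) = (5*(3 + 8))/((2*(-62))) = (5*11)/(-124) = 55*(-1/124) = -55/124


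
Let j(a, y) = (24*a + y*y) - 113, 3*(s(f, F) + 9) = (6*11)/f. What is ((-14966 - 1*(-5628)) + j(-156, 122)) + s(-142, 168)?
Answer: 119269/71 ≈ 1679.8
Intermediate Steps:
s(f, F) = -9 + 22/f (s(f, F) = -9 + ((6*11)/f)/3 = -9 + (66/f)/3 = -9 + 22/f)
j(a, y) = -113 + y**2 + 24*a (j(a, y) = (24*a + y**2) - 113 = (y**2 + 24*a) - 113 = -113 + y**2 + 24*a)
((-14966 - 1*(-5628)) + j(-156, 122)) + s(-142, 168) = ((-14966 - 1*(-5628)) + (-113 + 122**2 + 24*(-156))) + (-9 + 22/(-142)) = ((-14966 + 5628) + (-113 + 14884 - 3744)) + (-9 + 22*(-1/142)) = (-9338 + 11027) + (-9 - 11/71) = 1689 - 650/71 = 119269/71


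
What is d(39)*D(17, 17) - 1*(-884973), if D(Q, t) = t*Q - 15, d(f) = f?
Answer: 895659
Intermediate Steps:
D(Q, t) = -15 + Q*t (D(Q, t) = Q*t - 15 = -15 + Q*t)
d(39)*D(17, 17) - 1*(-884973) = 39*(-15 + 17*17) - 1*(-884973) = 39*(-15 + 289) + 884973 = 39*274 + 884973 = 10686 + 884973 = 895659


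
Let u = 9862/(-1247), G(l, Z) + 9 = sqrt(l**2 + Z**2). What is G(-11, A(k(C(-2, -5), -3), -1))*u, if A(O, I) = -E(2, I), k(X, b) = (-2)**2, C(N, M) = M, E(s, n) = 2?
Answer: 88758/1247 - 49310*sqrt(5)/1247 ≈ -17.243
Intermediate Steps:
k(X, b) = 4
A(O, I) = -2 (A(O, I) = -1*2 = -2)
G(l, Z) = -9 + sqrt(Z**2 + l**2) (G(l, Z) = -9 + sqrt(l**2 + Z**2) = -9 + sqrt(Z**2 + l**2))
u = -9862/1247 (u = 9862*(-1/1247) = -9862/1247 ≈ -7.9086)
G(-11, A(k(C(-2, -5), -3), -1))*u = (-9 + sqrt((-2)**2 + (-11)**2))*(-9862/1247) = (-9 + sqrt(4 + 121))*(-9862/1247) = (-9 + sqrt(125))*(-9862/1247) = (-9 + 5*sqrt(5))*(-9862/1247) = 88758/1247 - 49310*sqrt(5)/1247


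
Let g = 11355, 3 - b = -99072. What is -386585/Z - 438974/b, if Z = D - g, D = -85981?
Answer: -4427064389/9643564200 ≈ -0.45907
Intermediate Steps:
b = 99075 (b = 3 - 1*(-99072) = 3 + 99072 = 99075)
Z = -97336 (Z = -85981 - 1*11355 = -85981 - 11355 = -97336)
-386585/Z - 438974/b = -386585/(-97336) - 438974/99075 = -386585*(-1/97336) - 438974*1/99075 = 386585/97336 - 438974/99075 = -4427064389/9643564200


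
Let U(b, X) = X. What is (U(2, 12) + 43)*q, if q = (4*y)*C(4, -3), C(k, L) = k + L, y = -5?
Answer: -1100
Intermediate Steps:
C(k, L) = L + k
q = -20 (q = (4*(-5))*(-3 + 4) = -20*1 = -20)
(U(2, 12) + 43)*q = (12 + 43)*(-20) = 55*(-20) = -1100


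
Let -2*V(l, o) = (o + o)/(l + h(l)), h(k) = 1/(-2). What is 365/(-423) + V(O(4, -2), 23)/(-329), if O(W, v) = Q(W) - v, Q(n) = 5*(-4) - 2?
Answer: -105169/121401 ≈ -0.86629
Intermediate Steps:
Q(n) = -22 (Q(n) = -20 - 2 = -22)
h(k) = -½
O(W, v) = -22 - v
V(l, o) = -o/(-½ + l) (V(l, o) = -(o + o)/(2*(l - ½)) = -2*o/(2*(-½ + l)) = -o/(-½ + l))
365/(-423) + V(O(4, -2), 23)/(-329) = 365/(-423) - 2*23/(-1 + 2*(-22 - 1*(-2)))/(-329) = 365*(-1/423) - 2*23/(-1 + 2*(-22 + 2))*(-1/329) = -365/423 - 2*23/(-1 + 2*(-20))*(-1/329) = -365/423 - 2*23/(-1 - 40)*(-1/329) = -365/423 - 2*23/(-41)*(-1/329) = -365/423 - 2*23*(-1/41)*(-1/329) = -365/423 + (46/41)*(-1/329) = -365/423 - 46/13489 = -105169/121401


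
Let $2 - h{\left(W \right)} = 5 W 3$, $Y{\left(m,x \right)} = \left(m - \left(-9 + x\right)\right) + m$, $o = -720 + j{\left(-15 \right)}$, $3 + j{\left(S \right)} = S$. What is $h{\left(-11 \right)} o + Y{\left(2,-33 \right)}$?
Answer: $-123200$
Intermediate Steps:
$j{\left(S \right)} = -3 + S$
$o = -738$ ($o = -720 - 18 = -738$)
$Y{\left(m,x \right)} = 9 - x + 2 m$ ($Y{\left(m,x \right)} = \left(9 + m - x\right) + m = 9 - x + 2 m$)
$h{\left(W \right)} = 2 - 15 W$ ($h{\left(W \right)} = 2 - 5 W 3 = 2 - 15 W$)
$h{\left(-11 \right)} o + Y{\left(2,-33 \right)} = \left(2 - -165\right) \left(-738\right) + \left(9 - -33 + 2 \cdot 2\right) = \left(2 + 165\right) \left(-738\right) + \left(9 + 33 + 4\right) = 167 \left(-738\right) + 46 = -123246 + 46 = -123200$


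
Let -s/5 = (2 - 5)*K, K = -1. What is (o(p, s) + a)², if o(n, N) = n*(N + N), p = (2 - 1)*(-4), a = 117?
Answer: 56169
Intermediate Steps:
s = -15 (s = -5*(2 - 5)*(-1) = -(-15)*(-1) = -5*3 = -15)
p = -4 (p = 1*(-4) = -4)
o(n, N) = 2*N*n (o(n, N) = n*(2*N) = 2*N*n)
(o(p, s) + a)² = (2*(-15)*(-4) + 117)² = (120 + 117)² = 237² = 56169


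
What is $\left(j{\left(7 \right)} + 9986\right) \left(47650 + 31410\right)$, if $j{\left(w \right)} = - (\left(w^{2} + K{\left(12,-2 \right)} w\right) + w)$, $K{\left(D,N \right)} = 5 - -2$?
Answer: $781191860$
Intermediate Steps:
$K{\left(D,N \right)} = 7$ ($K{\left(D,N \right)} = 5 + 2 = 7$)
$j{\left(w \right)} = - w^{2} - 8 w$ ($j{\left(w \right)} = - (\left(w^{2} + 7 w\right) + w) = - (w^{2} + 8 w) = - w^{2} - 8 w$)
$\left(j{\left(7 \right)} + 9986\right) \left(47650 + 31410\right) = \left(\left(-1\right) 7 \left(8 + 7\right) + 9986\right) \left(47650 + 31410\right) = \left(\left(-1\right) 7 \cdot 15 + 9986\right) 79060 = \left(-105 + 9986\right) 79060 = 9881 \cdot 79060 = 781191860$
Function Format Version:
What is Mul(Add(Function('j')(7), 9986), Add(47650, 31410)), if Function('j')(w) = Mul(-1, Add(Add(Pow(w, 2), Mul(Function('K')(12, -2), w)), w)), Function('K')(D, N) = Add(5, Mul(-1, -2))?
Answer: 781191860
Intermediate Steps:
Function('K')(D, N) = 7 (Function('K')(D, N) = Add(5, 2) = 7)
Function('j')(w) = Add(Mul(-1, Pow(w, 2)), Mul(-8, w)) (Function('j')(w) = Mul(-1, Add(Add(Pow(w, 2), Mul(7, w)), w)) = Mul(-1, Add(Pow(w, 2), Mul(8, w))) = Add(Mul(-1, Pow(w, 2)), Mul(-8, w)))
Mul(Add(Function('j')(7), 9986), Add(47650, 31410)) = Mul(Add(Mul(-1, 7, Add(8, 7)), 9986), Add(47650, 31410)) = Mul(Add(Mul(-1, 7, 15), 9986), 79060) = Mul(Add(-105, 9986), 79060) = Mul(9881, 79060) = 781191860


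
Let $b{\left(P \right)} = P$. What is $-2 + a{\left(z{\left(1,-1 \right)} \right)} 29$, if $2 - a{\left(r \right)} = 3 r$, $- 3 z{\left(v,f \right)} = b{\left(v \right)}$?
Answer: $85$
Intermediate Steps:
$z{\left(v,f \right)} = - \frac{v}{3}$
$a{\left(r \right)} = 2 - 3 r$
$-2 + a{\left(z{\left(1,-1 \right)} \right)} 29 = -2 + \left(2 - 3 \left(\left(- \frac{1}{3}\right) 1\right)\right) 29 = -2 + \left(2 - -1\right) 29 = -2 + \left(2 + 1\right) 29 = -2 + 3 \cdot 29 = -2 + 87 = 85$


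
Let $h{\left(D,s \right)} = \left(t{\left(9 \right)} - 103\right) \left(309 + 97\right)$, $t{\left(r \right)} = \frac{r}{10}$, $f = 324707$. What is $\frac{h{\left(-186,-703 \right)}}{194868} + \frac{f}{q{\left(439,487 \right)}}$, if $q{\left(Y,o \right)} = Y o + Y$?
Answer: $\frac{67993162841}{52183701720} \approx 1.303$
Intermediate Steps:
$q{\left(Y,o \right)} = Y + Y o$
$t{\left(r \right)} = \frac{r}{10}$ ($t{\left(r \right)} = r \frac{1}{10} = \frac{r}{10}$)
$h{\left(D,s \right)} = - \frac{207263}{5}$ ($h{\left(D,s \right)} = \left(\frac{1}{10} \cdot 9 - 103\right) \left(309 + 97\right) = \left(\frac{9}{10} - 103\right) 406 = \left(- \frac{1021}{10}\right) 406 = - \frac{207263}{5}$)
$\frac{h{\left(-186,-703 \right)}}{194868} + \frac{f}{q{\left(439,487 \right)}} = - \frac{207263}{5 \cdot 194868} + \frac{324707}{439 \left(1 + 487\right)} = \left(- \frac{207263}{5}\right) \frac{1}{194868} + \frac{324707}{439 \cdot 488} = - \frac{207263}{974340} + \frac{324707}{214232} = \frac{67993162841}{52183701720}$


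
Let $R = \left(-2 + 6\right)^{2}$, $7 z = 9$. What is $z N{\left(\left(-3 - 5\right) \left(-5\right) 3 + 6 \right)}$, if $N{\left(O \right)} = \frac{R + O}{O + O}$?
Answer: $\frac{71}{98} \approx 0.72449$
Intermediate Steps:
$z = \frac{9}{7}$ ($z = \frac{1}{7} \cdot 9 = \frac{9}{7} \approx 1.2857$)
$R = 16$ ($R = 4^{2} = 16$)
$N{\left(O \right)} = \frac{16 + O}{2 O}$ ($N{\left(O \right)} = \frac{16 + O}{O + O} = \frac{16 + O}{2 O}$)
$z N{\left(\left(-3 - 5\right) \left(-5\right) 3 + 6 \right)} = \frac{9 \frac{16 + \left(\left(-3 - 5\right) \left(-5\right) 3 + 6\right)}{2 \left(\left(-3 - 5\right) \left(-5\right) 3 + 6\right)}}{7} = \frac{9 \frac{16 + \left(\left(-8\right) \left(-5\right) 3 + 6\right)}{2 \left(\left(-8\right) \left(-5\right) 3 + 6\right)}}{7} = \frac{9 \frac{16 + \left(40 \cdot 3 + 6\right)}{2 \left(40 \cdot 3 + 6\right)}}{7} = \frac{9 \frac{16 + \left(120 + 6\right)}{2 \left(120 + 6\right)}}{7} = \frac{9 \frac{16 + 126}{2 \cdot 126}}{7} = \frac{9 \cdot \frac{1}{2} \cdot \frac{1}{126} \cdot 142}{7} = \frac{9}{7} \cdot \frac{71}{126} = \frac{71}{98}$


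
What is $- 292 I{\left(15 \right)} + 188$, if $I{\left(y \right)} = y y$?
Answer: $-65512$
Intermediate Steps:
$I{\left(y \right)} = y^{2}$
$- 292 I{\left(15 \right)} + 188 = - 292 \cdot 15^{2} + 188 = \left(-292\right) 225 + 188 = -65700 + 188 = -65512$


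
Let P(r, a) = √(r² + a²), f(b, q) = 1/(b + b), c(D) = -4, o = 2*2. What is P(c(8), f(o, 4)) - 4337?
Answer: -4337 + 5*√41/8 ≈ -4333.0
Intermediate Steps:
o = 4
f(b, q) = 1/(2*b)
P(r, a) = √(a² + r²)
P(c(8), f(o, 4)) - 4337 = √(((½)/4)² + (-4)²) - 4337 = √(((½)*(¼))² + 16) - 4337 = √((⅛)² + 16) - 4337 = √(1/64 + 16) - 4337 = √(1025/64) - 4337 = 5*√41/8 - 4337 = -4337 + 5*√41/8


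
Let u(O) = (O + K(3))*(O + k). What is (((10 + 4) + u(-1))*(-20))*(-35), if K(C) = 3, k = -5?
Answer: 1400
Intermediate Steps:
u(O) = (-5 + O)*(3 + O) (u(O) = (O + 3)*(O - 5) = (3 + O)*(-5 + O) = (-5 + O)*(3 + O))
(((10 + 4) + u(-1))*(-20))*(-35) = (((10 + 4) + (-15 + (-1)² - 2*(-1)))*(-20))*(-35) = ((14 + (-15 + 1 + 2))*(-20))*(-35) = ((14 - 12)*(-20))*(-35) = (2*(-20))*(-35) = -40*(-35) = 1400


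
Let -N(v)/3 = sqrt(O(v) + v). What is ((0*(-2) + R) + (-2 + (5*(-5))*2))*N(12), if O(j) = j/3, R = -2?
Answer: 648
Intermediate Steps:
O(j) = j/3 (O(j) = j*(1/3) = j/3)
N(v) = -2*sqrt(3)*sqrt(v) (N(v) = -3*sqrt(v/3 + v) = -3*2*sqrt(3)*sqrt(v)/3 = -2*sqrt(3)*sqrt(v))
((0*(-2) + R) + (-2 + (5*(-5))*2))*N(12) = ((0*(-2) - 2) + (-2 + (5*(-5))*2))*(-2*sqrt(3)*sqrt(12)) = ((0 - 2) + (-2 - 25*2))*(-2*sqrt(3)*2*sqrt(3)) = (-2 + (-2 - 50))*(-12) = (-2 - 52)*(-12) = -54*(-12) = 648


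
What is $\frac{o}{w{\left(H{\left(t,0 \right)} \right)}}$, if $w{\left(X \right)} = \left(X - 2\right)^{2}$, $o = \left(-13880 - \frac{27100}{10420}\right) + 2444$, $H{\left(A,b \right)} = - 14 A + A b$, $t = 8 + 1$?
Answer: $- \frac{5959511}{8536064} \approx -0.69816$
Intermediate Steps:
$t = 9$
$o = - \frac{5959511}{521}$ ($o = \left(-13880 - \frac{1355}{521}\right) + 2444 = - \frac{7232835}{521} + 2444 = - \frac{5959511}{521} \approx -11439.0$)
$w{\left(X \right)} = \left(-2 + X\right)^{2}$
$\frac{o}{w{\left(H{\left(t,0 \right)} \right)}} = - \frac{5959511}{521 \left(-2 + 9 \left(-14 + 0\right)\right)^{2}} = - \frac{5959511}{521 \left(-2 + 9 \left(-14\right)\right)^{2}} = - \frac{5959511}{521 \left(-2 - 126\right)^{2}} = - \frac{5959511}{521 \left(-128\right)^{2}} = - \frac{5959511}{521 \cdot 16384} = \left(- \frac{5959511}{521}\right) \frac{1}{16384} = - \frac{5959511}{8536064}$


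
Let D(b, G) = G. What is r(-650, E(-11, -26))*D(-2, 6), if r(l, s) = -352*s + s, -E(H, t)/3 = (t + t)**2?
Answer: 17083872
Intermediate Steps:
E(H, t) = -12*t**2 (E(H, t) = -3*(t + t)**2 = -3*4*t**2 = -12*t**2)
r(l, s) = -351*s
r(-650, E(-11, -26))*D(-2, 6) = -(-4212)*(-26)**2*6 = -(-4212)*676*6 = -351*(-8112)*6 = 2847312*6 = 17083872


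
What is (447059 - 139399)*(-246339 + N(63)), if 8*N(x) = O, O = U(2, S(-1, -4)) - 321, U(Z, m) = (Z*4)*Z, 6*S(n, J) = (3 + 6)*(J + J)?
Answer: -151600772555/2 ≈ -7.5800e+10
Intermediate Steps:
S(n, J) = 3*J (S(n, J) = ((3 + 6)*(J + J))/6 = (9*(2*J))/6 = (18*J)/6 = 3*J)
U(Z, m) = 4*Z**2 (U(Z, m) = (4*Z)*Z = 4*Z**2)
O = -305 (O = 4*2**2 - 321 = 4*4 - 321 = 16 - 321 = -305)
N(x) = -305/8 (N(x) = (1/8)*(-305) = -305/8)
(447059 - 139399)*(-246339 + N(63)) = (447059 - 139399)*(-246339 - 305/8) = 307660*(-1971017/8) = -151600772555/2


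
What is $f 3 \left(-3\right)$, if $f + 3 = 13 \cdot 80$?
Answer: $-9333$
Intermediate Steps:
$f = 1037$ ($f = -3 + 13 \cdot 80 = -3 + 1040 = 1037$)
$f 3 \left(-3\right) = 1037 \cdot 3 \left(-3\right) = 1037 \left(-9\right) = -9333$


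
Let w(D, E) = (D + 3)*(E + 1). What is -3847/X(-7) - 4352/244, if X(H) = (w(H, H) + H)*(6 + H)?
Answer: 216171/1037 ≈ 208.46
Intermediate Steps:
w(D, E) = (1 + E)*(3 + D) (w(D, E) = (3 + D)*(1 + E) = (1 + E)*(3 + D))
X(H) = (6 + H)*(3 + H² + 5*H) (X(H) = ((3 + H + 3*H + H*H) + H)*(6 + H) = ((3 + H + 3*H + H²) + H)*(6 + H) = ((3 + H² + 4*H) + H)*(6 + H) = (3 + H² + 5*H)*(6 + H) = (6 + H)*(3 + H² + 5*H))
-3847/X(-7) - 4352/244 = -3847/(18 + (-7)³ + 11*(-7)² + 33*(-7)) - 4352/244 = -3847/(18 - 343 + 11*49 - 231) - 4352*1/244 = -3847/(18 - 343 + 539 - 231) - 1088/61 = -3847/(-17) - 1088/61 = -3847*(-1/17) - 1088/61 = 3847/17 - 1088/61 = 216171/1037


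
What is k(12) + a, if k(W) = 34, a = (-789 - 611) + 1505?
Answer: 139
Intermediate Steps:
a = 105 (a = -1400 + 1505 = 105)
k(12) + a = 34 + 105 = 139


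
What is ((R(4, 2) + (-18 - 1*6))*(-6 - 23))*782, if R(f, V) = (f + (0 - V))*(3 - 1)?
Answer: 453560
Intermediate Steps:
R(f, V) = -2*V + 2*f (R(f, V) = (f - V)*2 = -2*V + 2*f)
((R(4, 2) + (-18 - 1*6))*(-6 - 23))*782 = (((-2*2 + 2*4) + (-18 - 1*6))*(-6 - 23))*782 = (((-4 + 8) + (-18 - 6))*(-29))*782 = ((4 - 24)*(-29))*782 = -20*(-29)*782 = 580*782 = 453560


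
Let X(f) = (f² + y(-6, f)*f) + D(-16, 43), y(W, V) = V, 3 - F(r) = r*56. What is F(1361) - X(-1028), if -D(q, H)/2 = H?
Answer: -2189695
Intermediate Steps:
F(r) = 3 - 56*r (F(r) = 3 - r*56 = 3 - 56*r)
D(q, H) = -2*H
X(f) = -86 + 2*f² (X(f) = (f² + f*f) - 2*43 = (f² + f²) - 86 = 2*f² - 86 = -86 + 2*f²)
F(1361) - X(-1028) = (3 - 56*1361) - (-86 + 2*(-1028)²) = (3 - 76216) - (-86 + 2*1056784) = -76213 - (-86 + 2113568) = -76213 - 1*2113482 = -76213 - 2113482 = -2189695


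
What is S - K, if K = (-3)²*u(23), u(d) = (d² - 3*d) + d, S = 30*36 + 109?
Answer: -3158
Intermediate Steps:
S = 1189 (S = 1080 + 109 = 1189)
u(d) = d² - 2*d
K = 4347 (K = (-3)²*(23*(-2 + 23)) = 9*(23*21) = 9*483 = 4347)
S - K = 1189 - 1*4347 = 1189 - 4347 = -3158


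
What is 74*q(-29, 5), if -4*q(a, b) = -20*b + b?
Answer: 3515/2 ≈ 1757.5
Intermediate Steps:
q(a, b) = 19*b/4 (q(a, b) = -(-20*b + b)/4 = -(-19)*b/4 = 19*b/4)
74*q(-29, 5) = 74*((19/4)*5) = 74*(95/4) = 3515/2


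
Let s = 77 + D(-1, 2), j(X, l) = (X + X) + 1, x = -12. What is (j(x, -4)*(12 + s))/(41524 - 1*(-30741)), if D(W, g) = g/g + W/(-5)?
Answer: -10373/361325 ≈ -0.028708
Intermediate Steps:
D(W, g) = 1 - W/5 (D(W, g) = 1 + W*(-⅕) = 1 - W/5)
j(X, l) = 1 + 2*X (j(X, l) = 2*X + 1 = 1 + 2*X)
s = 391/5 (s = 77 + (1 - ⅕*(-1)) = 77 + (1 + ⅕) = 77 + 6/5 = 391/5 ≈ 78.200)
(j(x, -4)*(12 + s))/(41524 - 1*(-30741)) = ((1 + 2*(-12))*(12 + 391/5))/(41524 - 1*(-30741)) = ((1 - 24)*(451/5))/(41524 + 30741) = -23*451/5/72265 = -10373/5*1/72265 = -10373/361325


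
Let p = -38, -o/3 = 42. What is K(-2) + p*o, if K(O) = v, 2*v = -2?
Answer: 4787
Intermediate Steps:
o = -126 (o = -3*42 = -126)
v = -1 (v = (½)*(-2) = -1)
K(O) = -1
K(-2) + p*o = -1 - 38*(-126) = -1 + 4788 = 4787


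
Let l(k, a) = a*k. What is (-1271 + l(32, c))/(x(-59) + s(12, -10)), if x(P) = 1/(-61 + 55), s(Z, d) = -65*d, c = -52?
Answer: -17610/3899 ≈ -4.5165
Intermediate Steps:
x(P) = -⅙ (x(P) = 1/(-6) = -⅙)
(-1271 + l(32, c))/(x(-59) + s(12, -10)) = (-1271 - 52*32)/(-⅙ - 65*(-10)) = (-1271 - 1664)/(-⅙ + 650) = -2935/3899/6 = -2935*6/3899 = -17610/3899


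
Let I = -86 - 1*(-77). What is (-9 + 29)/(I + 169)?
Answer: ⅛ ≈ 0.12500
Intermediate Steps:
I = -9 (I = -86 + 77 = -9)
(-9 + 29)/(I + 169) = (-9 + 29)/(-9 + 169) = 20/160 = 20*(1/160) = ⅛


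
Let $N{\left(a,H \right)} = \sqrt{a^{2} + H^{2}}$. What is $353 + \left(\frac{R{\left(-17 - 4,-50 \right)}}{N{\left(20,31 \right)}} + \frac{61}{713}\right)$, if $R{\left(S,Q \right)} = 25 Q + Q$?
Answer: $\frac{251750}{713} - \frac{1300 \sqrt{1361}}{1361} \approx 317.85$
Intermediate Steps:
$R{\left(S,Q \right)} = 26 Q$
$N{\left(a,H \right)} = \sqrt{H^{2} + a^{2}}$
$353 + \left(\frac{R{\left(-17 - 4,-50 \right)}}{N{\left(20,31 \right)}} + \frac{61}{713}\right) = 353 + \left(\frac{26 \left(-50\right)}{\sqrt{31^{2} + 20^{2}}} + \frac{61}{713}\right) = 353 + \left(- \frac{1300}{\sqrt{961 + 400}} + 61 \cdot \frac{1}{713}\right) = 353 + \left(- \frac{1300}{\sqrt{1361}} + \frac{61}{713}\right) = 353 + \left(- 1300 \frac{\sqrt{1361}}{1361} + \frac{61}{713}\right) = 353 + \left(- \frac{1300 \sqrt{1361}}{1361} + \frac{61}{713}\right) = 353 + \left(\frac{61}{713} - \frac{1300 \sqrt{1361}}{1361}\right) = \frac{251750}{713} - \frac{1300 \sqrt{1361}}{1361}$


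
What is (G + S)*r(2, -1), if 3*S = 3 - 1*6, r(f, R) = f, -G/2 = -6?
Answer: 22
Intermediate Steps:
G = 12 (G = -2*(-6) = 12)
S = -1 (S = (3 - 1*6)/3 = (3 - 6)/3 = (⅓)*(-3) = -1)
(G + S)*r(2, -1) = (12 - 1)*2 = 11*2 = 22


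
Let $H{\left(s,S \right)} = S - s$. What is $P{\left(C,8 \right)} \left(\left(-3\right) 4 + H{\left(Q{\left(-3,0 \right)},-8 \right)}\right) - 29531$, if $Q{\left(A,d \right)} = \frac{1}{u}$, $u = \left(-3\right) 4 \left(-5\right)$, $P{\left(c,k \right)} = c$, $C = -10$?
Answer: $- \frac{175985}{6} \approx -29331.0$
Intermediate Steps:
$u = 60$ ($u = \left(-12\right) \left(-5\right) = 60$)
$Q{\left(A,d \right)} = \frac{1}{60}$
$P{\left(C,8 \right)} \left(\left(-3\right) 4 + H{\left(Q{\left(-3,0 \right)},-8 \right)}\right) - 29531 = - 10 \left(\left(-3\right) 4 - \frac{481}{60}\right) - 29531 = - 10 \left(-12 - \frac{481}{60}\right) - 29531 = \left(-10\right) \left(- \frac{1201}{60}\right) - 29531 = \frac{1201}{6} - 29531 = - \frac{175985}{6}$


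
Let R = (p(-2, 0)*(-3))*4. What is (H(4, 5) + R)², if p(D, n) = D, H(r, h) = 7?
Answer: 961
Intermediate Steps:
R = 24 (R = -2*(-3)*4 = 6*4 = 24)
(H(4, 5) + R)² = (7 + 24)² = 31² = 961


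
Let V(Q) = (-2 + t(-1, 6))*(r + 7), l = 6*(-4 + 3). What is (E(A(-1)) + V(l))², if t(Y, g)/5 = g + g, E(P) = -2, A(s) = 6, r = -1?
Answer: 119716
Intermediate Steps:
l = -6 (l = 6*(-1) = -6)
t(Y, g) = 10*g (t(Y, g) = 5*(g + g) = 5*(2*g) = 10*g)
V(Q) = 348 (V(Q) = (-2 + 10*6)*(-1 + 7) = (-2 + 60)*6 = 58*6 = 348)
(E(A(-1)) + V(l))² = (-2 + 348)² = 346² = 119716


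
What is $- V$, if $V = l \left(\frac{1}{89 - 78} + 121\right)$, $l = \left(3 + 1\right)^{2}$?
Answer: $- \frac{21312}{11} \approx -1937.5$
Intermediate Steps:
$l = 16$ ($l = 4^{2} = 16$)
$V = \frac{21312}{11}$ ($V = 16 \left(\frac{1}{89 - 78} + 121\right) = 16 \left(\frac{1}{11} + 121\right) = 16 \cdot \frac{1332}{11} = \frac{21312}{11} \approx 1937.5$)
$- V = \left(-1\right) \frac{21312}{11} = - \frac{21312}{11}$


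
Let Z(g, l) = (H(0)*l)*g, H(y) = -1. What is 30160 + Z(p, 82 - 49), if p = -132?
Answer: 34516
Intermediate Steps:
Z(g, l) = -g*l (Z(g, l) = (-l)*g = -g*l)
30160 + Z(p, 82 - 49) = 30160 - 1*(-132)*(82 - 49) = 30160 - 1*(-132)*33 = 30160 + 4356 = 34516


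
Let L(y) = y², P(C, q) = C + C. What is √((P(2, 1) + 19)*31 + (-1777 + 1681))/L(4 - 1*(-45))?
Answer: √617/2401 ≈ 0.010345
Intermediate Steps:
P(C, q) = 2*C
√((P(2, 1) + 19)*31 + (-1777 + 1681))/L(4 - 1*(-45)) = √((2*2 + 19)*31 + (-1777 + 1681))/((4 - 1*(-45))²) = √((4 + 19)*31 - 96)/((4 + 45)²) = √(23*31 - 96)/(49²) = √(713 - 96)/2401 = √617*(1/2401) = √617/2401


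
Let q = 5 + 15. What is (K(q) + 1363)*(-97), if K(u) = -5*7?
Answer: -128816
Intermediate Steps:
q = 20
K(u) = -35
(K(q) + 1363)*(-97) = (-35 + 1363)*(-97) = 1328*(-97) = -128816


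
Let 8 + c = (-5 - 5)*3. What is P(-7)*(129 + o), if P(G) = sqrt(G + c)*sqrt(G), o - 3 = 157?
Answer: -867*sqrt(35) ≈ -5129.2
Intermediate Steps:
c = -38 (c = -8 + (-5 - 5)*3 = -8 - 10*3 = -8 - 30 = -38)
o = 160 (o = 3 + 157 = 160)
P(G) = sqrt(G)*sqrt(-38 + G) (P(G) = sqrt(G - 38)*sqrt(G) = sqrt(-38 + G)*sqrt(G) = sqrt(G)*sqrt(-38 + G))
P(-7)*(129 + o) = (sqrt(-7)*sqrt(-38 - 7))*(129 + 160) = ((I*sqrt(7))*sqrt(-45))*289 = ((I*sqrt(7))*(3*I*sqrt(5)))*289 = -3*sqrt(35)*289 = -867*sqrt(35)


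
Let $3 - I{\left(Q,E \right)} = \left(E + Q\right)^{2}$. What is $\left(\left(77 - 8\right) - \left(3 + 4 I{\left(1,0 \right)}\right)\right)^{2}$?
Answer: $3364$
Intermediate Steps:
$I{\left(Q,E \right)} = 3 - \left(E + Q\right)^{2}$
$\left(\left(77 - 8\right) - \left(3 + 4 I{\left(1,0 \right)}\right)\right)^{2} = \left(\left(77 - 8\right) - \left(3 + 4 \left(3 - \left(0 + 1\right)^{2}\right)\right)\right)^{2} = \left(\left(77 - 8\right) - \left(3 + 4 \left(3 - 1^{2}\right)\right)\right)^{2} = \left(69 - \left(3 + 4 \left(3 - 1\right)\right)\right)^{2} = \left(69 - 11\right)^{2} = 58^{2} = 3364$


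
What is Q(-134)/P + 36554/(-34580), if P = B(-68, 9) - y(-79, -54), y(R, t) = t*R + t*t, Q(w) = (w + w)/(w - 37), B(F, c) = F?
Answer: -17040259/16116750 ≈ -1.0573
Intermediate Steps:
Q(w) = 2*w/(-37 + w) (Q(w) = (2*w)/(-37 + w) = 2*w/(-37 + w))
y(R, t) = t² + R*t (y(R, t) = R*t + t² = t² + R*t)
P = -7250 (P = -68 - (-54)*(-79 - 54) = -68 - (-54)*(-133) = -68 - 1*7182 = -68 - 7182 = -7250)
Q(-134)/P + 36554/(-34580) = (2*(-134)/(-37 - 134))/(-7250) + 36554/(-34580) = (2*(-134)/(-171))*(-1/7250) + 36554*(-1/34580) = (2*(-134)*(-1/171))*(-1/7250) - 2611/2470 = (268/171)*(-1/7250) - 2611/2470 = -134/619875 - 2611/2470 = -17040259/16116750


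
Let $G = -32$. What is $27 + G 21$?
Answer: $-645$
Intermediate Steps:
$27 + G 21 = 27 - 672 = -645$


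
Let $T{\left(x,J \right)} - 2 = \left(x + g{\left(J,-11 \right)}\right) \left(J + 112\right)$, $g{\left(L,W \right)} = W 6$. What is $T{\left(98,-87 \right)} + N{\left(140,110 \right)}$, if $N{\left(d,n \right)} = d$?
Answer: $942$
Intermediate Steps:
$g{\left(L,W \right)} = 6 W$
$T{\left(x,J \right)} = 2 + \left(-66 + x\right) \left(112 + J\right)$ ($T{\left(x,J \right)} = 2 + \left(x + 6 \left(-11\right)\right) \left(J + 112\right) = 2 + \left(x - 66\right) \left(112 + J\right) = 2 + \left(-66 + x\right) \left(112 + J\right)$)
$T{\left(98,-87 \right)} + N{\left(140,110 \right)} = \left(-7390 - -5742 + 112 \cdot 98 - 8526\right) + 140 = \left(-7390 + 5742 + 10976 - 8526\right) + 140 = 802 + 140 = 942$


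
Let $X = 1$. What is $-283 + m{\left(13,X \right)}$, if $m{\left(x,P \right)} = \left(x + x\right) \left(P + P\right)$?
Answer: $-231$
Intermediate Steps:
$m{\left(x,P \right)} = 4 P x$ ($m{\left(x,P \right)} = 2 x 2 P = 4 P x$)
$-283 + m{\left(13,X \right)} = -283 + 4 \cdot 1 \cdot 13 = -283 + 52 = -231$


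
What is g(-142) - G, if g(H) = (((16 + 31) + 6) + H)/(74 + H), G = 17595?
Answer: -1196371/68 ≈ -17594.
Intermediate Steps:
g(H) = (53 + H)/(74 + H) (g(H) = ((47 + 6) + H)/(74 + H) = (53 + H)/(74 + H))
g(-142) - G = (53 - 142)/(74 - 142) - 1*17595 = -89/(-68) - 17595 = -1/68*(-89) - 17595 = 89/68 - 17595 = -1196371/68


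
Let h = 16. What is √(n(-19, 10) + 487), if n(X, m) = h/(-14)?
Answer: √23807/7 ≈ 22.042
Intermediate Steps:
n(X, m) = -8/7 (n(X, m) = 16/(-14) = 16*(-1/14) = -8/7)
√(n(-19, 10) + 487) = √(-8/7 + 487) = √(3401/7) = √23807/7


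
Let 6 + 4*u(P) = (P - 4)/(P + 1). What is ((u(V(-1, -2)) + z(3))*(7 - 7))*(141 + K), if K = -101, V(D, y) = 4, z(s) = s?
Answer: 0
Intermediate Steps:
u(P) = -3/2 + (-4 + P)/(4*(1 + P)) (u(P) = -3/2 + ((P - 4)/(P + 1))/4 = -3/2 + ((-4 + P)/(1 + P))/4 = -3/2 + (-4 + P)/(4*(1 + P)))
((u(V(-1, -2)) + z(3))*(7 - 7))*(141 + K) = ((5*(-2 - 1*4)/(4*(1 + 4)) + 3)*(7 - 7))*(141 - 101) = (((5/4)*(-2 - 4)/5 + 3)*0)*40 = (((5/4)*(1/5)*(-6) + 3)*0)*40 = ((-3/2 + 3)*0)*40 = ((3/2)*0)*40 = 0*40 = 0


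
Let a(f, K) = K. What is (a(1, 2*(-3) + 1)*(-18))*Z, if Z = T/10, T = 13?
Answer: 117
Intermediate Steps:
Z = 13/10 ≈ 1.3000
(a(1, 2*(-3) + 1)*(-18))*Z = ((2*(-3) + 1)*(-18))*(13/10) = ((-6 + 1)*(-18))*(13/10) = -5*(-18)*(13/10) = 90*(13/10) = 117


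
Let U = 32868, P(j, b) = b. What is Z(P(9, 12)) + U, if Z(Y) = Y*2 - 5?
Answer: 32887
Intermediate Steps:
Z(Y) = -5 + 2*Y (Z(Y) = 2*Y - 5 = -5 + 2*Y)
Z(P(9, 12)) + U = (-5 + 2*12) + 32868 = (-5 + 24) + 32868 = 19 + 32868 = 32887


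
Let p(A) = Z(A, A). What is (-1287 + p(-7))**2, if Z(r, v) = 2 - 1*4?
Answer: 1661521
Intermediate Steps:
Z(r, v) = -2 (Z(r, v) = 2 - 4 = -2)
p(A) = -2
(-1287 + p(-7))**2 = (-1287 - 2)**2 = (-1289)**2 = 1661521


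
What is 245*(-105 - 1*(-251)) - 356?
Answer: 35414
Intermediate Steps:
245*(-105 - 1*(-251)) - 356 = 245*(-105 + 251) - 356 = 245*146 - 356 = 35770 - 356 = 35414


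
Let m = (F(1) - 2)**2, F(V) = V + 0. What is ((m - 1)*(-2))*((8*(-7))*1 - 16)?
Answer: 0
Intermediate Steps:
F(V) = V
m = 1 (m = (1 - 2)**2 = (-1)**2 = 1)
((m - 1)*(-2))*((8*(-7))*1 - 16) = ((1 - 1)*(-2))*((8*(-7))*1 - 16) = (0*(-2))*(-56*1 - 16) = 0*(-56 - 16) = 0*(-72) = 0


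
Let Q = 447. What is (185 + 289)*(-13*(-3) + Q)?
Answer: 230364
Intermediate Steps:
(185 + 289)*(-13*(-3) + Q) = (185 + 289)*(-13*(-3) + 447) = 474*(39 + 447) = 474*486 = 230364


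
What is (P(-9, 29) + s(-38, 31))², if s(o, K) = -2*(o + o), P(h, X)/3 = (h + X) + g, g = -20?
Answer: 23104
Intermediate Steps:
P(h, X) = -60 + 3*X + 3*h (P(h, X) = 3*((h + X) - 20) = 3*((X + h) - 20) = 3*(-20 + X + h) = -60 + 3*X + 3*h)
s(o, K) = -4*o
(P(-9, 29) + s(-38, 31))² = ((-60 + 3*29 + 3*(-9)) - 4*(-38))² = ((-60 + 87 - 27) + 152)² = (0 + 152)² = 152² = 23104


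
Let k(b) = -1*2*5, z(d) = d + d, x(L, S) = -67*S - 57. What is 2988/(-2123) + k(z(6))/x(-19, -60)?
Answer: -11862674/8413449 ≈ -1.4100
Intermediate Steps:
x(L, S) = -57 - 67*S
z(d) = 2*d
k(b) = -10 (k(b) = -2*5 = -10)
2988/(-2123) + k(z(6))/x(-19, -60) = 2988/(-2123) - 10/(-57 - 67*(-60)) = 2988*(-1/2123) - 10/(-57 + 4020) = -2988/2123 - 10/3963 = -11862674/8413449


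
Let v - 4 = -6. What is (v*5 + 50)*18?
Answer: 720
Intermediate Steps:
v = -2 (v = 4 - 6 = -2)
(v*5 + 50)*18 = (-2*5 + 50)*18 = (-10 + 50)*18 = 40*18 = 720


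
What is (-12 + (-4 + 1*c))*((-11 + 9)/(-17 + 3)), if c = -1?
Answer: -17/7 ≈ -2.4286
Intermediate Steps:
(-12 + (-4 + 1*c))*((-11 + 9)/(-17 + 3)) = (-12 + (-4 + 1*(-1)))*((-11 + 9)/(-17 + 3)) = (-12 + (-4 - 1))*(-2/(-14)) = (-12 - 5)*(-2*(-1/14)) = -17*⅐ = -17/7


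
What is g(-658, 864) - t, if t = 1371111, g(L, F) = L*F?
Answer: -1939623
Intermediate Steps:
g(L, F) = F*L
g(-658, 864) - t = 864*(-658) - 1*1371111 = -568512 - 1371111 = -1939623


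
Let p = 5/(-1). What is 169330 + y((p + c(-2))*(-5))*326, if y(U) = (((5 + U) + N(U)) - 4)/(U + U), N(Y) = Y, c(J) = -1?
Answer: 5089843/30 ≈ 1.6966e+5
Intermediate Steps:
p = -5 (p = 5*(-1) = -5)
y(U) = (1 + 2*U)/(2*U) (y(U) = (((5 + U) + U) - 4)/(U + U) = ((5 + 2*U) - 4)/((2*U)) = (1 + 2*U)*(1/(2*U)) = (1 + 2*U)/(2*U))
169330 + y((p + c(-2))*(-5))*326 = 169330 + ((1/2 + (-5 - 1)*(-5))/(((-5 - 1)*(-5))))*326 = 169330 + ((1/2 - 6*(-5))/((-6*(-5))))*326 = 169330 + ((1/2 + 30)/30)*326 = 169330 + ((1/30)*(61/2))*326 = 169330 + (61/60)*326 = 169330 + 9943/30 = 5089843/30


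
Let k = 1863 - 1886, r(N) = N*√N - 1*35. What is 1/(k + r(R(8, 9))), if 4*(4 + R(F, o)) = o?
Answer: -3712/215639 + 56*I*√7/215639 ≈ -0.017214 + 0.00068708*I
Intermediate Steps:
R(F, o) = -4 + o/4
r(N) = -35 + N^(3/2) (r(N) = N^(3/2) - 35 = -35 + N^(3/2))
k = -23
1/(k + r(R(8, 9))) = 1/(-23 + (-35 + (-4 + (¼)*9)^(3/2))) = 1/(-23 + (-35 + (-4 + 9/4)^(3/2))) = 1/(-23 + (-35 + (-7/4)^(3/2))) = 1/(-23 + (-35 - 7*I*√7/8)) = 1/(-58 - 7*I*√7/8)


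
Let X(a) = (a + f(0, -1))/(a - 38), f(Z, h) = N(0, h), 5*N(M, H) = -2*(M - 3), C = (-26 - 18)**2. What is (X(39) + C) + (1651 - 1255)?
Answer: 11861/5 ≈ 2372.2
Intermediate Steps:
C = 1936 (C = (-44)**2 = 1936)
N(M, H) = 6/5 - 2*M/5 (N(M, H) = (-2*(M - 3))/5 = (-2*(-3 + M))/5 = (6 - 2*M)/5 = 6/5 - 2*M/5)
f(Z, h) = 6/5 (f(Z, h) = 6/5 - 2/5*0 = 6/5 + 0 = 6/5)
X(a) = (6/5 + a)/(-38 + a) (X(a) = (a + 6/5)/(a - 38) = (6/5 + a)/(-38 + a))
(X(39) + C) + (1651 - 1255) = ((6/5 + 39)/(-38 + 39) + 1936) + (1651 - 1255) = ((201/5)/1 + 1936) + 396 = (1*(201/5) + 1936) + 396 = (201/5 + 1936) + 396 = 9881/5 + 396 = 11861/5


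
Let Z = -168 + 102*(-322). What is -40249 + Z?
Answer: -73261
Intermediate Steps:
Z = -33012 (Z = -168 - 32844 = -33012)
-40249 + Z = -40249 - 33012 = -73261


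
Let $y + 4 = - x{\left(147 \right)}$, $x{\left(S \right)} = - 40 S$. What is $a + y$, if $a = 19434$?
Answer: $25310$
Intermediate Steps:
$y = 5876$ ($y = -4 - \left(-40\right) 147 = -4 - -5880 = -4 + 5880 = 5876$)
$a + y = 19434 + 5876 = 25310$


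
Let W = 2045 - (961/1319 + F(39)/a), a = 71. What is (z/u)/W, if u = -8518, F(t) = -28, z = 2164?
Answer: -50664109/407758589327 ≈ -0.00012425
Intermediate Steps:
W = 191480906/93649 (W = 2045 - (961/1319 - 28/71) = 2045 - 1*31299/93649 = 2045 - 31299/93649 = 191480906/93649 ≈ 2044.7)
(z/u)/W = (2164/(-8518))/(191480906/93649) = (2164*(-1/8518))*(93649/191480906) = -1082/4259*93649/191480906 = -50664109/407758589327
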